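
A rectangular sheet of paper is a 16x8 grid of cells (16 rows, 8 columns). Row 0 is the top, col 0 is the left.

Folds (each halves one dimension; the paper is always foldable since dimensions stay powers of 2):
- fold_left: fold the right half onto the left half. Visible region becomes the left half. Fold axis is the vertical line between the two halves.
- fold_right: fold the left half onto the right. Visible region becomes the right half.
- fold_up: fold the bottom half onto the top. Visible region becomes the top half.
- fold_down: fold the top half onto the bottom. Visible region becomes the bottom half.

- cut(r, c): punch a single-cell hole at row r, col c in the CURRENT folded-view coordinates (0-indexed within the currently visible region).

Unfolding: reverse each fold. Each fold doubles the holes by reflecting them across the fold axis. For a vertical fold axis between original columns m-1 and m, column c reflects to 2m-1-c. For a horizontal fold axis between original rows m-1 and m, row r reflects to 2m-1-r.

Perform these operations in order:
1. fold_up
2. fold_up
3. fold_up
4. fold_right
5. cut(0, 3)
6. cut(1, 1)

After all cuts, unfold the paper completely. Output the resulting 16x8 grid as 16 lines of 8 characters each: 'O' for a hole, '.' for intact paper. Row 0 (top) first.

Op 1 fold_up: fold axis h@8; visible region now rows[0,8) x cols[0,8) = 8x8
Op 2 fold_up: fold axis h@4; visible region now rows[0,4) x cols[0,8) = 4x8
Op 3 fold_up: fold axis h@2; visible region now rows[0,2) x cols[0,8) = 2x8
Op 4 fold_right: fold axis v@4; visible region now rows[0,2) x cols[4,8) = 2x4
Op 5 cut(0, 3): punch at orig (0,7); cuts so far [(0, 7)]; region rows[0,2) x cols[4,8) = 2x4
Op 6 cut(1, 1): punch at orig (1,5); cuts so far [(0, 7), (1, 5)]; region rows[0,2) x cols[4,8) = 2x4
Unfold 1 (reflect across v@4): 4 holes -> [(0, 0), (0, 7), (1, 2), (1, 5)]
Unfold 2 (reflect across h@2): 8 holes -> [(0, 0), (0, 7), (1, 2), (1, 5), (2, 2), (2, 5), (3, 0), (3, 7)]
Unfold 3 (reflect across h@4): 16 holes -> [(0, 0), (0, 7), (1, 2), (1, 5), (2, 2), (2, 5), (3, 0), (3, 7), (4, 0), (4, 7), (5, 2), (5, 5), (6, 2), (6, 5), (7, 0), (7, 7)]
Unfold 4 (reflect across h@8): 32 holes -> [(0, 0), (0, 7), (1, 2), (1, 5), (2, 2), (2, 5), (3, 0), (3, 7), (4, 0), (4, 7), (5, 2), (5, 5), (6, 2), (6, 5), (7, 0), (7, 7), (8, 0), (8, 7), (9, 2), (9, 5), (10, 2), (10, 5), (11, 0), (11, 7), (12, 0), (12, 7), (13, 2), (13, 5), (14, 2), (14, 5), (15, 0), (15, 7)]

Answer: O......O
..O..O..
..O..O..
O......O
O......O
..O..O..
..O..O..
O......O
O......O
..O..O..
..O..O..
O......O
O......O
..O..O..
..O..O..
O......O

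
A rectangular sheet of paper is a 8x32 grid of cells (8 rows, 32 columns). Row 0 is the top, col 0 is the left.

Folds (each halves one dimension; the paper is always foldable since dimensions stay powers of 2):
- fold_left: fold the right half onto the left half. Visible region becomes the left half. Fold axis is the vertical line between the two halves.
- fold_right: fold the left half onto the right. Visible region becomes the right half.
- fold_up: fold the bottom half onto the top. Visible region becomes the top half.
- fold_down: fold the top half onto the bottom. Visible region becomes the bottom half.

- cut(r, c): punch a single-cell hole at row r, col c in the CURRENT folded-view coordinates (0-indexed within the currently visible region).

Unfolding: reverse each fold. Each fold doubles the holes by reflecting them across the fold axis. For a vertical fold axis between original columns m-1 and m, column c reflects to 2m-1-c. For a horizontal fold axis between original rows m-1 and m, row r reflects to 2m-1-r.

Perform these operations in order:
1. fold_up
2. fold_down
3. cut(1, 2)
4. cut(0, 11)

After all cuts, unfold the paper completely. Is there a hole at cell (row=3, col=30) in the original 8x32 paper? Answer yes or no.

Op 1 fold_up: fold axis h@4; visible region now rows[0,4) x cols[0,32) = 4x32
Op 2 fold_down: fold axis h@2; visible region now rows[2,4) x cols[0,32) = 2x32
Op 3 cut(1, 2): punch at orig (3,2); cuts so far [(3, 2)]; region rows[2,4) x cols[0,32) = 2x32
Op 4 cut(0, 11): punch at orig (2,11); cuts so far [(2, 11), (3, 2)]; region rows[2,4) x cols[0,32) = 2x32
Unfold 1 (reflect across h@2): 4 holes -> [(0, 2), (1, 11), (2, 11), (3, 2)]
Unfold 2 (reflect across h@4): 8 holes -> [(0, 2), (1, 11), (2, 11), (3, 2), (4, 2), (5, 11), (6, 11), (7, 2)]
Holes: [(0, 2), (1, 11), (2, 11), (3, 2), (4, 2), (5, 11), (6, 11), (7, 2)]

Answer: no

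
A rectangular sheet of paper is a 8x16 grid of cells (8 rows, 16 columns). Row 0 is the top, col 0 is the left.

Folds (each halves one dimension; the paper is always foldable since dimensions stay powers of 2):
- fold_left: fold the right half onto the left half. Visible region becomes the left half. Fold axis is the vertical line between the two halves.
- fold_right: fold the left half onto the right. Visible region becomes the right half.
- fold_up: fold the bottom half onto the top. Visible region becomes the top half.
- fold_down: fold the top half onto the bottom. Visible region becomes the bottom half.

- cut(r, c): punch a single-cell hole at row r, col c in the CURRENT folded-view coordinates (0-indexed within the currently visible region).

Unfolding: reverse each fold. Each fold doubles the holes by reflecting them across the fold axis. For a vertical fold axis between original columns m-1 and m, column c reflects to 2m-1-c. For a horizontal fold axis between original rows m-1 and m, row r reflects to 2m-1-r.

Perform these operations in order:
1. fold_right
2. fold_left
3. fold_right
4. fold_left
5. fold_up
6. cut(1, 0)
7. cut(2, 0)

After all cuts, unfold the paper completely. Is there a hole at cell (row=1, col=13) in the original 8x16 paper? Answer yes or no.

Op 1 fold_right: fold axis v@8; visible region now rows[0,8) x cols[8,16) = 8x8
Op 2 fold_left: fold axis v@12; visible region now rows[0,8) x cols[8,12) = 8x4
Op 3 fold_right: fold axis v@10; visible region now rows[0,8) x cols[10,12) = 8x2
Op 4 fold_left: fold axis v@11; visible region now rows[0,8) x cols[10,11) = 8x1
Op 5 fold_up: fold axis h@4; visible region now rows[0,4) x cols[10,11) = 4x1
Op 6 cut(1, 0): punch at orig (1,10); cuts so far [(1, 10)]; region rows[0,4) x cols[10,11) = 4x1
Op 7 cut(2, 0): punch at orig (2,10); cuts so far [(1, 10), (2, 10)]; region rows[0,4) x cols[10,11) = 4x1
Unfold 1 (reflect across h@4): 4 holes -> [(1, 10), (2, 10), (5, 10), (6, 10)]
Unfold 2 (reflect across v@11): 8 holes -> [(1, 10), (1, 11), (2, 10), (2, 11), (5, 10), (5, 11), (6, 10), (6, 11)]
Unfold 3 (reflect across v@10): 16 holes -> [(1, 8), (1, 9), (1, 10), (1, 11), (2, 8), (2, 9), (2, 10), (2, 11), (5, 8), (5, 9), (5, 10), (5, 11), (6, 8), (6, 9), (6, 10), (6, 11)]
Unfold 4 (reflect across v@12): 32 holes -> [(1, 8), (1, 9), (1, 10), (1, 11), (1, 12), (1, 13), (1, 14), (1, 15), (2, 8), (2, 9), (2, 10), (2, 11), (2, 12), (2, 13), (2, 14), (2, 15), (5, 8), (5, 9), (5, 10), (5, 11), (5, 12), (5, 13), (5, 14), (5, 15), (6, 8), (6, 9), (6, 10), (6, 11), (6, 12), (6, 13), (6, 14), (6, 15)]
Unfold 5 (reflect across v@8): 64 holes -> [(1, 0), (1, 1), (1, 2), (1, 3), (1, 4), (1, 5), (1, 6), (1, 7), (1, 8), (1, 9), (1, 10), (1, 11), (1, 12), (1, 13), (1, 14), (1, 15), (2, 0), (2, 1), (2, 2), (2, 3), (2, 4), (2, 5), (2, 6), (2, 7), (2, 8), (2, 9), (2, 10), (2, 11), (2, 12), (2, 13), (2, 14), (2, 15), (5, 0), (5, 1), (5, 2), (5, 3), (5, 4), (5, 5), (5, 6), (5, 7), (5, 8), (5, 9), (5, 10), (5, 11), (5, 12), (5, 13), (5, 14), (5, 15), (6, 0), (6, 1), (6, 2), (6, 3), (6, 4), (6, 5), (6, 6), (6, 7), (6, 8), (6, 9), (6, 10), (6, 11), (6, 12), (6, 13), (6, 14), (6, 15)]
Holes: [(1, 0), (1, 1), (1, 2), (1, 3), (1, 4), (1, 5), (1, 6), (1, 7), (1, 8), (1, 9), (1, 10), (1, 11), (1, 12), (1, 13), (1, 14), (1, 15), (2, 0), (2, 1), (2, 2), (2, 3), (2, 4), (2, 5), (2, 6), (2, 7), (2, 8), (2, 9), (2, 10), (2, 11), (2, 12), (2, 13), (2, 14), (2, 15), (5, 0), (5, 1), (5, 2), (5, 3), (5, 4), (5, 5), (5, 6), (5, 7), (5, 8), (5, 9), (5, 10), (5, 11), (5, 12), (5, 13), (5, 14), (5, 15), (6, 0), (6, 1), (6, 2), (6, 3), (6, 4), (6, 5), (6, 6), (6, 7), (6, 8), (6, 9), (6, 10), (6, 11), (6, 12), (6, 13), (6, 14), (6, 15)]

Answer: yes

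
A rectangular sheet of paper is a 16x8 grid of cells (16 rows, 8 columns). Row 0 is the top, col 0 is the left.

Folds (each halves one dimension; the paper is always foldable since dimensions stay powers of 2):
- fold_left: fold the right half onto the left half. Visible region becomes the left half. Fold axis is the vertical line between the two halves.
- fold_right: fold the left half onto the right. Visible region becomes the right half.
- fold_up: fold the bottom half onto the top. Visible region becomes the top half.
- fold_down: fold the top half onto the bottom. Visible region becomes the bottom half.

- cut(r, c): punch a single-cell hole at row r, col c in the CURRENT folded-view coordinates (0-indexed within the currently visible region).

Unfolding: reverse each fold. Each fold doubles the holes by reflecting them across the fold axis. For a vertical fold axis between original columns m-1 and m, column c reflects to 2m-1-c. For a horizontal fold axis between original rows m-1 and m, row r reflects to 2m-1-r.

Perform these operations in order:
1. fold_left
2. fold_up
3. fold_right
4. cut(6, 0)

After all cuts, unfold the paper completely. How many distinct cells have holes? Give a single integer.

Op 1 fold_left: fold axis v@4; visible region now rows[0,16) x cols[0,4) = 16x4
Op 2 fold_up: fold axis h@8; visible region now rows[0,8) x cols[0,4) = 8x4
Op 3 fold_right: fold axis v@2; visible region now rows[0,8) x cols[2,4) = 8x2
Op 4 cut(6, 0): punch at orig (6,2); cuts so far [(6, 2)]; region rows[0,8) x cols[2,4) = 8x2
Unfold 1 (reflect across v@2): 2 holes -> [(6, 1), (6, 2)]
Unfold 2 (reflect across h@8): 4 holes -> [(6, 1), (6, 2), (9, 1), (9, 2)]
Unfold 3 (reflect across v@4): 8 holes -> [(6, 1), (6, 2), (6, 5), (6, 6), (9, 1), (9, 2), (9, 5), (9, 6)]

Answer: 8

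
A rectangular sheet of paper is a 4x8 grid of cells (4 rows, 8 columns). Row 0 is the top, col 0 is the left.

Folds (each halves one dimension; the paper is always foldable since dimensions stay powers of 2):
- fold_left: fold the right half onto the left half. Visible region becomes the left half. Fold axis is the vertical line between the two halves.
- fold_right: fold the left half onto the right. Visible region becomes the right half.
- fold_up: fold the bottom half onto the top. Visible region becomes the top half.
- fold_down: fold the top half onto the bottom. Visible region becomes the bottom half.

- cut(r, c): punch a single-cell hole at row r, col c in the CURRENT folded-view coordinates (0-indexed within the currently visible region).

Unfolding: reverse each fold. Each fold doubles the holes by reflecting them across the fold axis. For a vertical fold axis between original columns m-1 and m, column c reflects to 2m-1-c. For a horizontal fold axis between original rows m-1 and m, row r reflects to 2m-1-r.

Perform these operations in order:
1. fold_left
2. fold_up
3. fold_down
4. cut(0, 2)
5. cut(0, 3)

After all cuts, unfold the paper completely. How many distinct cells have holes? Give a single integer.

Op 1 fold_left: fold axis v@4; visible region now rows[0,4) x cols[0,4) = 4x4
Op 2 fold_up: fold axis h@2; visible region now rows[0,2) x cols[0,4) = 2x4
Op 3 fold_down: fold axis h@1; visible region now rows[1,2) x cols[0,4) = 1x4
Op 4 cut(0, 2): punch at orig (1,2); cuts so far [(1, 2)]; region rows[1,2) x cols[0,4) = 1x4
Op 5 cut(0, 3): punch at orig (1,3); cuts so far [(1, 2), (1, 3)]; region rows[1,2) x cols[0,4) = 1x4
Unfold 1 (reflect across h@1): 4 holes -> [(0, 2), (0, 3), (1, 2), (1, 3)]
Unfold 2 (reflect across h@2): 8 holes -> [(0, 2), (0, 3), (1, 2), (1, 3), (2, 2), (2, 3), (3, 2), (3, 3)]
Unfold 3 (reflect across v@4): 16 holes -> [(0, 2), (0, 3), (0, 4), (0, 5), (1, 2), (1, 3), (1, 4), (1, 5), (2, 2), (2, 3), (2, 4), (2, 5), (3, 2), (3, 3), (3, 4), (3, 5)]

Answer: 16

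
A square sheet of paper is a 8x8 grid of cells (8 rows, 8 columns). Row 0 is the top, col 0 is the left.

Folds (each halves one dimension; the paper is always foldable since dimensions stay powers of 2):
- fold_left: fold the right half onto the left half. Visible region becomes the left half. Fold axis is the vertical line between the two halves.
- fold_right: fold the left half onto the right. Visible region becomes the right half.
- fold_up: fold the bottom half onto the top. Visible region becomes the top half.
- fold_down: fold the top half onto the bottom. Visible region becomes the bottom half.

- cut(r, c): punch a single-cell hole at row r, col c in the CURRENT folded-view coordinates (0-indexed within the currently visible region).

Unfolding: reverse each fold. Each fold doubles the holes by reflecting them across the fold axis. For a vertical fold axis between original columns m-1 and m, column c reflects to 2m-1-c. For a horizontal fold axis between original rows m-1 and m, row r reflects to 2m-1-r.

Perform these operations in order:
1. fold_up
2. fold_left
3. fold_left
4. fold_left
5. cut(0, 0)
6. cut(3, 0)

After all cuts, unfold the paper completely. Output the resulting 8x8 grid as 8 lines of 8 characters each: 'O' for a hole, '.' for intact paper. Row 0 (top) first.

Answer: OOOOOOOO
........
........
OOOOOOOO
OOOOOOOO
........
........
OOOOOOOO

Derivation:
Op 1 fold_up: fold axis h@4; visible region now rows[0,4) x cols[0,8) = 4x8
Op 2 fold_left: fold axis v@4; visible region now rows[0,4) x cols[0,4) = 4x4
Op 3 fold_left: fold axis v@2; visible region now rows[0,4) x cols[0,2) = 4x2
Op 4 fold_left: fold axis v@1; visible region now rows[0,4) x cols[0,1) = 4x1
Op 5 cut(0, 0): punch at orig (0,0); cuts so far [(0, 0)]; region rows[0,4) x cols[0,1) = 4x1
Op 6 cut(3, 0): punch at orig (3,0); cuts so far [(0, 0), (3, 0)]; region rows[0,4) x cols[0,1) = 4x1
Unfold 1 (reflect across v@1): 4 holes -> [(0, 0), (0, 1), (3, 0), (3, 1)]
Unfold 2 (reflect across v@2): 8 holes -> [(0, 0), (0, 1), (0, 2), (0, 3), (3, 0), (3, 1), (3, 2), (3, 3)]
Unfold 3 (reflect across v@4): 16 holes -> [(0, 0), (0, 1), (0, 2), (0, 3), (0, 4), (0, 5), (0, 6), (0, 7), (3, 0), (3, 1), (3, 2), (3, 3), (3, 4), (3, 5), (3, 6), (3, 7)]
Unfold 4 (reflect across h@4): 32 holes -> [(0, 0), (0, 1), (0, 2), (0, 3), (0, 4), (0, 5), (0, 6), (0, 7), (3, 0), (3, 1), (3, 2), (3, 3), (3, 4), (3, 5), (3, 6), (3, 7), (4, 0), (4, 1), (4, 2), (4, 3), (4, 4), (4, 5), (4, 6), (4, 7), (7, 0), (7, 1), (7, 2), (7, 3), (7, 4), (7, 5), (7, 6), (7, 7)]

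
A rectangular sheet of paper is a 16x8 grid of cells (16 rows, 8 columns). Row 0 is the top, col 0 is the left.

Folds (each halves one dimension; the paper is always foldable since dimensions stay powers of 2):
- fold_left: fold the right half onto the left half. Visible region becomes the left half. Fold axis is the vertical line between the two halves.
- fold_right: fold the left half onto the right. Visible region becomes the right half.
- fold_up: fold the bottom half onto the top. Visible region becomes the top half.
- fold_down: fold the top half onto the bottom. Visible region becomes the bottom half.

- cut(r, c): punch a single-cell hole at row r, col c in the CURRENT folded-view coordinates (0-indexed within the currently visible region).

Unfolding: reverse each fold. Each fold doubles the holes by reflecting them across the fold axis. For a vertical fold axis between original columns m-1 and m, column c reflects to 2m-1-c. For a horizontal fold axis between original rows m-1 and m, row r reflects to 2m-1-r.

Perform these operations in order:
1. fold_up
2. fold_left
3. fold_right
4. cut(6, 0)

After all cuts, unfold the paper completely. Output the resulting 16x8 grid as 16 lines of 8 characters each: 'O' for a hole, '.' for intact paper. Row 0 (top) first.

Op 1 fold_up: fold axis h@8; visible region now rows[0,8) x cols[0,8) = 8x8
Op 2 fold_left: fold axis v@4; visible region now rows[0,8) x cols[0,4) = 8x4
Op 3 fold_right: fold axis v@2; visible region now rows[0,8) x cols[2,4) = 8x2
Op 4 cut(6, 0): punch at orig (6,2); cuts so far [(6, 2)]; region rows[0,8) x cols[2,4) = 8x2
Unfold 1 (reflect across v@2): 2 holes -> [(6, 1), (6, 2)]
Unfold 2 (reflect across v@4): 4 holes -> [(6, 1), (6, 2), (6, 5), (6, 6)]
Unfold 3 (reflect across h@8): 8 holes -> [(6, 1), (6, 2), (6, 5), (6, 6), (9, 1), (9, 2), (9, 5), (9, 6)]

Answer: ........
........
........
........
........
........
.OO..OO.
........
........
.OO..OO.
........
........
........
........
........
........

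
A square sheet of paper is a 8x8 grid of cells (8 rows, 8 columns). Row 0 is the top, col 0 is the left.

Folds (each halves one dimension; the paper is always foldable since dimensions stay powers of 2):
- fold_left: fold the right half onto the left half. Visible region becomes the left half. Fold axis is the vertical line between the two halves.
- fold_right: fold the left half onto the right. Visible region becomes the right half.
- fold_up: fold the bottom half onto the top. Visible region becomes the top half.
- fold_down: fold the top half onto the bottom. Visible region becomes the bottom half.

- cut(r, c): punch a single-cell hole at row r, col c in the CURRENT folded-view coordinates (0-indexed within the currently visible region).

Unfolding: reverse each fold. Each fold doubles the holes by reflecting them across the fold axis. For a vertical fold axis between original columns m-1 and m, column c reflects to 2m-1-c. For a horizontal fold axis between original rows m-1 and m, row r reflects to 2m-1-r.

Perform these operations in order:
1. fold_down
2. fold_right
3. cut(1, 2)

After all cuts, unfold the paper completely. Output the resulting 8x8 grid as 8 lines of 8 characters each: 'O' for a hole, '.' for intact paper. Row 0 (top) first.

Op 1 fold_down: fold axis h@4; visible region now rows[4,8) x cols[0,8) = 4x8
Op 2 fold_right: fold axis v@4; visible region now rows[4,8) x cols[4,8) = 4x4
Op 3 cut(1, 2): punch at orig (5,6); cuts so far [(5, 6)]; region rows[4,8) x cols[4,8) = 4x4
Unfold 1 (reflect across v@4): 2 holes -> [(5, 1), (5, 6)]
Unfold 2 (reflect across h@4): 4 holes -> [(2, 1), (2, 6), (5, 1), (5, 6)]

Answer: ........
........
.O....O.
........
........
.O....O.
........
........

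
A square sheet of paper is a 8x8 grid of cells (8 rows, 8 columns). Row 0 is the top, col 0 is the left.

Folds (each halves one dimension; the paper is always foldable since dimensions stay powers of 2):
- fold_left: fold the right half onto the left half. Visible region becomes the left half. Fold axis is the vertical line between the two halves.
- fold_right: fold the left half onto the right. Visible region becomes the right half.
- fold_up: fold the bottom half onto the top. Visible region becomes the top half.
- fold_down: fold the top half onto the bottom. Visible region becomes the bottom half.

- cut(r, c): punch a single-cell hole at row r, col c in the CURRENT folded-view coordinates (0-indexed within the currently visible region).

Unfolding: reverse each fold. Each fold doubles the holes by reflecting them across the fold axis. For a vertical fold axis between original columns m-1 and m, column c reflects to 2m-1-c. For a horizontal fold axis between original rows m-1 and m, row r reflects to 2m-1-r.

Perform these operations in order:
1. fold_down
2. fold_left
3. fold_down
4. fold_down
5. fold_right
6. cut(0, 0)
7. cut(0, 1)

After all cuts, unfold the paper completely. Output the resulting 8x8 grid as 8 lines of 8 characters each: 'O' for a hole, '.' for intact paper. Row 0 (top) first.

Answer: OOOOOOOO
OOOOOOOO
OOOOOOOO
OOOOOOOO
OOOOOOOO
OOOOOOOO
OOOOOOOO
OOOOOOOO

Derivation:
Op 1 fold_down: fold axis h@4; visible region now rows[4,8) x cols[0,8) = 4x8
Op 2 fold_left: fold axis v@4; visible region now rows[4,8) x cols[0,4) = 4x4
Op 3 fold_down: fold axis h@6; visible region now rows[6,8) x cols[0,4) = 2x4
Op 4 fold_down: fold axis h@7; visible region now rows[7,8) x cols[0,4) = 1x4
Op 5 fold_right: fold axis v@2; visible region now rows[7,8) x cols[2,4) = 1x2
Op 6 cut(0, 0): punch at orig (7,2); cuts so far [(7, 2)]; region rows[7,8) x cols[2,4) = 1x2
Op 7 cut(0, 1): punch at orig (7,3); cuts so far [(7, 2), (7, 3)]; region rows[7,8) x cols[2,4) = 1x2
Unfold 1 (reflect across v@2): 4 holes -> [(7, 0), (7, 1), (7, 2), (7, 3)]
Unfold 2 (reflect across h@7): 8 holes -> [(6, 0), (6, 1), (6, 2), (6, 3), (7, 0), (7, 1), (7, 2), (7, 3)]
Unfold 3 (reflect across h@6): 16 holes -> [(4, 0), (4, 1), (4, 2), (4, 3), (5, 0), (5, 1), (5, 2), (5, 3), (6, 0), (6, 1), (6, 2), (6, 3), (7, 0), (7, 1), (7, 2), (7, 3)]
Unfold 4 (reflect across v@4): 32 holes -> [(4, 0), (4, 1), (4, 2), (4, 3), (4, 4), (4, 5), (4, 6), (4, 7), (5, 0), (5, 1), (5, 2), (5, 3), (5, 4), (5, 5), (5, 6), (5, 7), (6, 0), (6, 1), (6, 2), (6, 3), (6, 4), (6, 5), (6, 6), (6, 7), (7, 0), (7, 1), (7, 2), (7, 3), (7, 4), (7, 5), (7, 6), (7, 7)]
Unfold 5 (reflect across h@4): 64 holes -> [(0, 0), (0, 1), (0, 2), (0, 3), (0, 4), (0, 5), (0, 6), (0, 7), (1, 0), (1, 1), (1, 2), (1, 3), (1, 4), (1, 5), (1, 6), (1, 7), (2, 0), (2, 1), (2, 2), (2, 3), (2, 4), (2, 5), (2, 6), (2, 7), (3, 0), (3, 1), (3, 2), (3, 3), (3, 4), (3, 5), (3, 6), (3, 7), (4, 0), (4, 1), (4, 2), (4, 3), (4, 4), (4, 5), (4, 6), (4, 7), (5, 0), (5, 1), (5, 2), (5, 3), (5, 4), (5, 5), (5, 6), (5, 7), (6, 0), (6, 1), (6, 2), (6, 3), (6, 4), (6, 5), (6, 6), (6, 7), (7, 0), (7, 1), (7, 2), (7, 3), (7, 4), (7, 5), (7, 6), (7, 7)]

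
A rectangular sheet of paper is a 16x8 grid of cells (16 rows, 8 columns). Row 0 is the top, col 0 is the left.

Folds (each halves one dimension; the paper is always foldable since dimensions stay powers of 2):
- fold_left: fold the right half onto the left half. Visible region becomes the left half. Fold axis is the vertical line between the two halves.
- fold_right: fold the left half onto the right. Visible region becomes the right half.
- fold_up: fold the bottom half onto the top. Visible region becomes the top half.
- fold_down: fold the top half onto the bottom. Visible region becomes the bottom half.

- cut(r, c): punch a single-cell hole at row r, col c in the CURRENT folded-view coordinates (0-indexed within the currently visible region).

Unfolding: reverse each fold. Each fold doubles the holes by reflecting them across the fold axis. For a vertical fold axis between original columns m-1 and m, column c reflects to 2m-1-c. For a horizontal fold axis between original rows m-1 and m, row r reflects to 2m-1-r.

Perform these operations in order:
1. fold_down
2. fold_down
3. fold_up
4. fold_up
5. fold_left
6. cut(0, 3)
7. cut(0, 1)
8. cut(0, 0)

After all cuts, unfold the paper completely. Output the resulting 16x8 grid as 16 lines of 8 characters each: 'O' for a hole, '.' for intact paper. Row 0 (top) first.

Answer: OO.OO.OO
OO.OO.OO
OO.OO.OO
OO.OO.OO
OO.OO.OO
OO.OO.OO
OO.OO.OO
OO.OO.OO
OO.OO.OO
OO.OO.OO
OO.OO.OO
OO.OO.OO
OO.OO.OO
OO.OO.OO
OO.OO.OO
OO.OO.OO

Derivation:
Op 1 fold_down: fold axis h@8; visible region now rows[8,16) x cols[0,8) = 8x8
Op 2 fold_down: fold axis h@12; visible region now rows[12,16) x cols[0,8) = 4x8
Op 3 fold_up: fold axis h@14; visible region now rows[12,14) x cols[0,8) = 2x8
Op 4 fold_up: fold axis h@13; visible region now rows[12,13) x cols[0,8) = 1x8
Op 5 fold_left: fold axis v@4; visible region now rows[12,13) x cols[0,4) = 1x4
Op 6 cut(0, 3): punch at orig (12,3); cuts so far [(12, 3)]; region rows[12,13) x cols[0,4) = 1x4
Op 7 cut(0, 1): punch at orig (12,1); cuts so far [(12, 1), (12, 3)]; region rows[12,13) x cols[0,4) = 1x4
Op 8 cut(0, 0): punch at orig (12,0); cuts so far [(12, 0), (12, 1), (12, 3)]; region rows[12,13) x cols[0,4) = 1x4
Unfold 1 (reflect across v@4): 6 holes -> [(12, 0), (12, 1), (12, 3), (12, 4), (12, 6), (12, 7)]
Unfold 2 (reflect across h@13): 12 holes -> [(12, 0), (12, 1), (12, 3), (12, 4), (12, 6), (12, 7), (13, 0), (13, 1), (13, 3), (13, 4), (13, 6), (13, 7)]
Unfold 3 (reflect across h@14): 24 holes -> [(12, 0), (12, 1), (12, 3), (12, 4), (12, 6), (12, 7), (13, 0), (13, 1), (13, 3), (13, 4), (13, 6), (13, 7), (14, 0), (14, 1), (14, 3), (14, 4), (14, 6), (14, 7), (15, 0), (15, 1), (15, 3), (15, 4), (15, 6), (15, 7)]
Unfold 4 (reflect across h@12): 48 holes -> [(8, 0), (8, 1), (8, 3), (8, 4), (8, 6), (8, 7), (9, 0), (9, 1), (9, 3), (9, 4), (9, 6), (9, 7), (10, 0), (10, 1), (10, 3), (10, 4), (10, 6), (10, 7), (11, 0), (11, 1), (11, 3), (11, 4), (11, 6), (11, 7), (12, 0), (12, 1), (12, 3), (12, 4), (12, 6), (12, 7), (13, 0), (13, 1), (13, 3), (13, 4), (13, 6), (13, 7), (14, 0), (14, 1), (14, 3), (14, 4), (14, 6), (14, 7), (15, 0), (15, 1), (15, 3), (15, 4), (15, 6), (15, 7)]
Unfold 5 (reflect across h@8): 96 holes -> [(0, 0), (0, 1), (0, 3), (0, 4), (0, 6), (0, 7), (1, 0), (1, 1), (1, 3), (1, 4), (1, 6), (1, 7), (2, 0), (2, 1), (2, 3), (2, 4), (2, 6), (2, 7), (3, 0), (3, 1), (3, 3), (3, 4), (3, 6), (3, 7), (4, 0), (4, 1), (4, 3), (4, 4), (4, 6), (4, 7), (5, 0), (5, 1), (5, 3), (5, 4), (5, 6), (5, 7), (6, 0), (6, 1), (6, 3), (6, 4), (6, 6), (6, 7), (7, 0), (7, 1), (7, 3), (7, 4), (7, 6), (7, 7), (8, 0), (8, 1), (8, 3), (8, 4), (8, 6), (8, 7), (9, 0), (9, 1), (9, 3), (9, 4), (9, 6), (9, 7), (10, 0), (10, 1), (10, 3), (10, 4), (10, 6), (10, 7), (11, 0), (11, 1), (11, 3), (11, 4), (11, 6), (11, 7), (12, 0), (12, 1), (12, 3), (12, 4), (12, 6), (12, 7), (13, 0), (13, 1), (13, 3), (13, 4), (13, 6), (13, 7), (14, 0), (14, 1), (14, 3), (14, 4), (14, 6), (14, 7), (15, 0), (15, 1), (15, 3), (15, 4), (15, 6), (15, 7)]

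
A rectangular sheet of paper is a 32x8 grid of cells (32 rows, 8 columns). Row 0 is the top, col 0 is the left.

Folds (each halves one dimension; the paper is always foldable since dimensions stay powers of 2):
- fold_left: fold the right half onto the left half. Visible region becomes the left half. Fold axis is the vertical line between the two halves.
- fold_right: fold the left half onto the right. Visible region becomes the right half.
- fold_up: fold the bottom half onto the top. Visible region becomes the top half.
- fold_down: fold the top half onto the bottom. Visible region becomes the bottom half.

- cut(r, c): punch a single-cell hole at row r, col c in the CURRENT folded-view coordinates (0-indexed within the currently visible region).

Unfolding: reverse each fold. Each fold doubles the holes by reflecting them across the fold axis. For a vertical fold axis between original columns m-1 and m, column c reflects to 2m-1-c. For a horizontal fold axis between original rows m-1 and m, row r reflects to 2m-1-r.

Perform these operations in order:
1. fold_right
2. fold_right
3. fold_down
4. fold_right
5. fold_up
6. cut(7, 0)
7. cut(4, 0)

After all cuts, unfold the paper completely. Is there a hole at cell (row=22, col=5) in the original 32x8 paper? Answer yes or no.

Op 1 fold_right: fold axis v@4; visible region now rows[0,32) x cols[4,8) = 32x4
Op 2 fold_right: fold axis v@6; visible region now rows[0,32) x cols[6,8) = 32x2
Op 3 fold_down: fold axis h@16; visible region now rows[16,32) x cols[6,8) = 16x2
Op 4 fold_right: fold axis v@7; visible region now rows[16,32) x cols[7,8) = 16x1
Op 5 fold_up: fold axis h@24; visible region now rows[16,24) x cols[7,8) = 8x1
Op 6 cut(7, 0): punch at orig (23,7); cuts so far [(23, 7)]; region rows[16,24) x cols[7,8) = 8x1
Op 7 cut(4, 0): punch at orig (20,7); cuts so far [(20, 7), (23, 7)]; region rows[16,24) x cols[7,8) = 8x1
Unfold 1 (reflect across h@24): 4 holes -> [(20, 7), (23, 7), (24, 7), (27, 7)]
Unfold 2 (reflect across v@7): 8 holes -> [(20, 6), (20, 7), (23, 6), (23, 7), (24, 6), (24, 7), (27, 6), (27, 7)]
Unfold 3 (reflect across h@16): 16 holes -> [(4, 6), (4, 7), (7, 6), (7, 7), (8, 6), (8, 7), (11, 6), (11, 7), (20, 6), (20, 7), (23, 6), (23, 7), (24, 6), (24, 7), (27, 6), (27, 7)]
Unfold 4 (reflect across v@6): 32 holes -> [(4, 4), (4, 5), (4, 6), (4, 7), (7, 4), (7, 5), (7, 6), (7, 7), (8, 4), (8, 5), (8, 6), (8, 7), (11, 4), (11, 5), (11, 6), (11, 7), (20, 4), (20, 5), (20, 6), (20, 7), (23, 4), (23, 5), (23, 6), (23, 7), (24, 4), (24, 5), (24, 6), (24, 7), (27, 4), (27, 5), (27, 6), (27, 7)]
Unfold 5 (reflect across v@4): 64 holes -> [(4, 0), (4, 1), (4, 2), (4, 3), (4, 4), (4, 5), (4, 6), (4, 7), (7, 0), (7, 1), (7, 2), (7, 3), (7, 4), (7, 5), (7, 6), (7, 7), (8, 0), (8, 1), (8, 2), (8, 3), (8, 4), (8, 5), (8, 6), (8, 7), (11, 0), (11, 1), (11, 2), (11, 3), (11, 4), (11, 5), (11, 6), (11, 7), (20, 0), (20, 1), (20, 2), (20, 3), (20, 4), (20, 5), (20, 6), (20, 7), (23, 0), (23, 1), (23, 2), (23, 3), (23, 4), (23, 5), (23, 6), (23, 7), (24, 0), (24, 1), (24, 2), (24, 3), (24, 4), (24, 5), (24, 6), (24, 7), (27, 0), (27, 1), (27, 2), (27, 3), (27, 4), (27, 5), (27, 6), (27, 7)]
Holes: [(4, 0), (4, 1), (4, 2), (4, 3), (4, 4), (4, 5), (4, 6), (4, 7), (7, 0), (7, 1), (7, 2), (7, 3), (7, 4), (7, 5), (7, 6), (7, 7), (8, 0), (8, 1), (8, 2), (8, 3), (8, 4), (8, 5), (8, 6), (8, 7), (11, 0), (11, 1), (11, 2), (11, 3), (11, 4), (11, 5), (11, 6), (11, 7), (20, 0), (20, 1), (20, 2), (20, 3), (20, 4), (20, 5), (20, 6), (20, 7), (23, 0), (23, 1), (23, 2), (23, 3), (23, 4), (23, 5), (23, 6), (23, 7), (24, 0), (24, 1), (24, 2), (24, 3), (24, 4), (24, 5), (24, 6), (24, 7), (27, 0), (27, 1), (27, 2), (27, 3), (27, 4), (27, 5), (27, 6), (27, 7)]

Answer: no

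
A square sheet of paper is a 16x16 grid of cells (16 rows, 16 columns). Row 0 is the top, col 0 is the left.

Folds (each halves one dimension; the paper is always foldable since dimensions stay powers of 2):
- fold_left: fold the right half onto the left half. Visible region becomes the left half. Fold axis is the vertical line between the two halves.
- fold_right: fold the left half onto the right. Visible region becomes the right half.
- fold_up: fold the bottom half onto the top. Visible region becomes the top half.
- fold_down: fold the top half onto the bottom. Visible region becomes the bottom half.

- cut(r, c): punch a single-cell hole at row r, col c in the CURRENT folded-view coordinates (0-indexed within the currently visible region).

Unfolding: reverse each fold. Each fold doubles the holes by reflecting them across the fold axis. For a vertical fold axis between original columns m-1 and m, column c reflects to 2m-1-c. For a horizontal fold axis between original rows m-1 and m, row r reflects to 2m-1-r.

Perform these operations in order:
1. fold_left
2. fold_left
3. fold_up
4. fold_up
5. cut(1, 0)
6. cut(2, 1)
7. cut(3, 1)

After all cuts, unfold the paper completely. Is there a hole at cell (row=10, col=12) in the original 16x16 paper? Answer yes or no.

Answer: no

Derivation:
Op 1 fold_left: fold axis v@8; visible region now rows[0,16) x cols[0,8) = 16x8
Op 2 fold_left: fold axis v@4; visible region now rows[0,16) x cols[0,4) = 16x4
Op 3 fold_up: fold axis h@8; visible region now rows[0,8) x cols[0,4) = 8x4
Op 4 fold_up: fold axis h@4; visible region now rows[0,4) x cols[0,4) = 4x4
Op 5 cut(1, 0): punch at orig (1,0); cuts so far [(1, 0)]; region rows[0,4) x cols[0,4) = 4x4
Op 6 cut(2, 1): punch at orig (2,1); cuts so far [(1, 0), (2, 1)]; region rows[0,4) x cols[0,4) = 4x4
Op 7 cut(3, 1): punch at orig (3,1); cuts so far [(1, 0), (2, 1), (3, 1)]; region rows[0,4) x cols[0,4) = 4x4
Unfold 1 (reflect across h@4): 6 holes -> [(1, 0), (2, 1), (3, 1), (4, 1), (5, 1), (6, 0)]
Unfold 2 (reflect across h@8): 12 holes -> [(1, 0), (2, 1), (3, 1), (4, 1), (5, 1), (6, 0), (9, 0), (10, 1), (11, 1), (12, 1), (13, 1), (14, 0)]
Unfold 3 (reflect across v@4): 24 holes -> [(1, 0), (1, 7), (2, 1), (2, 6), (3, 1), (3, 6), (4, 1), (4, 6), (5, 1), (5, 6), (6, 0), (6, 7), (9, 0), (9, 7), (10, 1), (10, 6), (11, 1), (11, 6), (12, 1), (12, 6), (13, 1), (13, 6), (14, 0), (14, 7)]
Unfold 4 (reflect across v@8): 48 holes -> [(1, 0), (1, 7), (1, 8), (1, 15), (2, 1), (2, 6), (2, 9), (2, 14), (3, 1), (3, 6), (3, 9), (3, 14), (4, 1), (4, 6), (4, 9), (4, 14), (5, 1), (5, 6), (5, 9), (5, 14), (6, 0), (6, 7), (6, 8), (6, 15), (9, 0), (9, 7), (9, 8), (9, 15), (10, 1), (10, 6), (10, 9), (10, 14), (11, 1), (11, 6), (11, 9), (11, 14), (12, 1), (12, 6), (12, 9), (12, 14), (13, 1), (13, 6), (13, 9), (13, 14), (14, 0), (14, 7), (14, 8), (14, 15)]
Holes: [(1, 0), (1, 7), (1, 8), (1, 15), (2, 1), (2, 6), (2, 9), (2, 14), (3, 1), (3, 6), (3, 9), (3, 14), (4, 1), (4, 6), (4, 9), (4, 14), (5, 1), (5, 6), (5, 9), (5, 14), (6, 0), (6, 7), (6, 8), (6, 15), (9, 0), (9, 7), (9, 8), (9, 15), (10, 1), (10, 6), (10, 9), (10, 14), (11, 1), (11, 6), (11, 9), (11, 14), (12, 1), (12, 6), (12, 9), (12, 14), (13, 1), (13, 6), (13, 9), (13, 14), (14, 0), (14, 7), (14, 8), (14, 15)]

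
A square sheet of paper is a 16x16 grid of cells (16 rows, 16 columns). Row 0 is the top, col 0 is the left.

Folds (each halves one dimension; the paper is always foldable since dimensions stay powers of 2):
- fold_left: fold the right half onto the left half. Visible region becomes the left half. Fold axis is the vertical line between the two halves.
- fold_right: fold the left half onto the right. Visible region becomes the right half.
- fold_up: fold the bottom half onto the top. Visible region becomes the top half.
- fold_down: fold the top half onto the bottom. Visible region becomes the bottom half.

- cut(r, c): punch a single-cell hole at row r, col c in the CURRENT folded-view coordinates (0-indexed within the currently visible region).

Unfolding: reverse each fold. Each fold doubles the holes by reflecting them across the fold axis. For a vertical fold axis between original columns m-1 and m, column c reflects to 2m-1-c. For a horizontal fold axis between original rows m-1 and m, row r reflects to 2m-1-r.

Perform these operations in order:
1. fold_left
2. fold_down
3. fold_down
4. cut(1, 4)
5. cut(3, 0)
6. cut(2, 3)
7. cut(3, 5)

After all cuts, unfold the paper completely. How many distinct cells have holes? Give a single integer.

Op 1 fold_left: fold axis v@8; visible region now rows[0,16) x cols[0,8) = 16x8
Op 2 fold_down: fold axis h@8; visible region now rows[8,16) x cols[0,8) = 8x8
Op 3 fold_down: fold axis h@12; visible region now rows[12,16) x cols[0,8) = 4x8
Op 4 cut(1, 4): punch at orig (13,4); cuts so far [(13, 4)]; region rows[12,16) x cols[0,8) = 4x8
Op 5 cut(3, 0): punch at orig (15,0); cuts so far [(13, 4), (15, 0)]; region rows[12,16) x cols[0,8) = 4x8
Op 6 cut(2, 3): punch at orig (14,3); cuts so far [(13, 4), (14, 3), (15, 0)]; region rows[12,16) x cols[0,8) = 4x8
Op 7 cut(3, 5): punch at orig (15,5); cuts so far [(13, 4), (14, 3), (15, 0), (15, 5)]; region rows[12,16) x cols[0,8) = 4x8
Unfold 1 (reflect across h@12): 8 holes -> [(8, 0), (8, 5), (9, 3), (10, 4), (13, 4), (14, 3), (15, 0), (15, 5)]
Unfold 2 (reflect across h@8): 16 holes -> [(0, 0), (0, 5), (1, 3), (2, 4), (5, 4), (6, 3), (7, 0), (7, 5), (8, 0), (8, 5), (9, 3), (10, 4), (13, 4), (14, 3), (15, 0), (15, 5)]
Unfold 3 (reflect across v@8): 32 holes -> [(0, 0), (0, 5), (0, 10), (0, 15), (1, 3), (1, 12), (2, 4), (2, 11), (5, 4), (5, 11), (6, 3), (6, 12), (7, 0), (7, 5), (7, 10), (7, 15), (8, 0), (8, 5), (8, 10), (8, 15), (9, 3), (9, 12), (10, 4), (10, 11), (13, 4), (13, 11), (14, 3), (14, 12), (15, 0), (15, 5), (15, 10), (15, 15)]

Answer: 32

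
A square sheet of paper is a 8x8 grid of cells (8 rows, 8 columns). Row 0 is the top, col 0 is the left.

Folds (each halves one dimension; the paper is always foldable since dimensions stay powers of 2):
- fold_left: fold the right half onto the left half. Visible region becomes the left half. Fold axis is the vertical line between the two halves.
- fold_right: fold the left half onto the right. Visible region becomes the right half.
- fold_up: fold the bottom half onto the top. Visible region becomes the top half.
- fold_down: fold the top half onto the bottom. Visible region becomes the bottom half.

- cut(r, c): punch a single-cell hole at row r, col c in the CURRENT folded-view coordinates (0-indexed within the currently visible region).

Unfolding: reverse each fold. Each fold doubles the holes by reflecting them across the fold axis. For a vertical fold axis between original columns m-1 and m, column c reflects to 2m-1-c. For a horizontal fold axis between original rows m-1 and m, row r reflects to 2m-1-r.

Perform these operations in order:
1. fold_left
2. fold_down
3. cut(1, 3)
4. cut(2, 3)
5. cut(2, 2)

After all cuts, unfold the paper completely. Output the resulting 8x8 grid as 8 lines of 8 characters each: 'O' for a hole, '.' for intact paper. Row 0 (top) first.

Answer: ........
..OOOO..
...OO...
........
........
...OO...
..OOOO..
........

Derivation:
Op 1 fold_left: fold axis v@4; visible region now rows[0,8) x cols[0,4) = 8x4
Op 2 fold_down: fold axis h@4; visible region now rows[4,8) x cols[0,4) = 4x4
Op 3 cut(1, 3): punch at orig (5,3); cuts so far [(5, 3)]; region rows[4,8) x cols[0,4) = 4x4
Op 4 cut(2, 3): punch at orig (6,3); cuts so far [(5, 3), (6, 3)]; region rows[4,8) x cols[0,4) = 4x4
Op 5 cut(2, 2): punch at orig (6,2); cuts so far [(5, 3), (6, 2), (6, 3)]; region rows[4,8) x cols[0,4) = 4x4
Unfold 1 (reflect across h@4): 6 holes -> [(1, 2), (1, 3), (2, 3), (5, 3), (6, 2), (6, 3)]
Unfold 2 (reflect across v@4): 12 holes -> [(1, 2), (1, 3), (1, 4), (1, 5), (2, 3), (2, 4), (5, 3), (5, 4), (6, 2), (6, 3), (6, 4), (6, 5)]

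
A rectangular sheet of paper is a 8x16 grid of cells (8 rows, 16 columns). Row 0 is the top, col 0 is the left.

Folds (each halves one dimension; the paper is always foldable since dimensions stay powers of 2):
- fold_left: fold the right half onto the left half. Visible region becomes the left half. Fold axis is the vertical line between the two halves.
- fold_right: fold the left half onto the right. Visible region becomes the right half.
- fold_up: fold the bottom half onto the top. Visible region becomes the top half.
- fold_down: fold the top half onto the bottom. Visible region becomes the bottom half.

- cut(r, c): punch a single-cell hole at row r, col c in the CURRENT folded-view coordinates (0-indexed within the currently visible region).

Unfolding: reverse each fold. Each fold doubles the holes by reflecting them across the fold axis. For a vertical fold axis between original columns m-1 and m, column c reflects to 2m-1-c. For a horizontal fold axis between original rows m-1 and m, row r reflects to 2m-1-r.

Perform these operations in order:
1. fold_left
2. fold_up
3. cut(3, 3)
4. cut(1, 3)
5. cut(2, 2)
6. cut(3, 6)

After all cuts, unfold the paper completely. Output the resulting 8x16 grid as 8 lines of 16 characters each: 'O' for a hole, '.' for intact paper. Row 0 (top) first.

Answer: ................
...O........O...
..O..........O..
...O..O..O..O...
...O..O..O..O...
..O..........O..
...O........O...
................

Derivation:
Op 1 fold_left: fold axis v@8; visible region now rows[0,8) x cols[0,8) = 8x8
Op 2 fold_up: fold axis h@4; visible region now rows[0,4) x cols[0,8) = 4x8
Op 3 cut(3, 3): punch at orig (3,3); cuts so far [(3, 3)]; region rows[0,4) x cols[0,8) = 4x8
Op 4 cut(1, 3): punch at orig (1,3); cuts so far [(1, 3), (3, 3)]; region rows[0,4) x cols[0,8) = 4x8
Op 5 cut(2, 2): punch at orig (2,2); cuts so far [(1, 3), (2, 2), (3, 3)]; region rows[0,4) x cols[0,8) = 4x8
Op 6 cut(3, 6): punch at orig (3,6); cuts so far [(1, 3), (2, 2), (3, 3), (3, 6)]; region rows[0,4) x cols[0,8) = 4x8
Unfold 1 (reflect across h@4): 8 holes -> [(1, 3), (2, 2), (3, 3), (3, 6), (4, 3), (4, 6), (5, 2), (6, 3)]
Unfold 2 (reflect across v@8): 16 holes -> [(1, 3), (1, 12), (2, 2), (2, 13), (3, 3), (3, 6), (3, 9), (3, 12), (4, 3), (4, 6), (4, 9), (4, 12), (5, 2), (5, 13), (6, 3), (6, 12)]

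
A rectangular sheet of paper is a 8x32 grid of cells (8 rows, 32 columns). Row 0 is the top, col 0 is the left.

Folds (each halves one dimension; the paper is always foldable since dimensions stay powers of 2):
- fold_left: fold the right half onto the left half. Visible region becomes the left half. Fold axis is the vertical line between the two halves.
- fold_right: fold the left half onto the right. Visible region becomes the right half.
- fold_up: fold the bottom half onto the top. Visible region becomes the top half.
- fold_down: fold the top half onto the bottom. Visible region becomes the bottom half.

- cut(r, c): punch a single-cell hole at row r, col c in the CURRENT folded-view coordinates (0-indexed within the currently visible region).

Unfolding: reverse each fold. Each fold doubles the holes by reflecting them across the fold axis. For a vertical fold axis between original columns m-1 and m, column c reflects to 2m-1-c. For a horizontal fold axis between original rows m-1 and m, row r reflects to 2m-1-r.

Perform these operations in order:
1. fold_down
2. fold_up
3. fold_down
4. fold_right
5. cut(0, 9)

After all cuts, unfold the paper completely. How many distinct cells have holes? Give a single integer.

Answer: 16

Derivation:
Op 1 fold_down: fold axis h@4; visible region now rows[4,8) x cols[0,32) = 4x32
Op 2 fold_up: fold axis h@6; visible region now rows[4,6) x cols[0,32) = 2x32
Op 3 fold_down: fold axis h@5; visible region now rows[5,6) x cols[0,32) = 1x32
Op 4 fold_right: fold axis v@16; visible region now rows[5,6) x cols[16,32) = 1x16
Op 5 cut(0, 9): punch at orig (5,25); cuts so far [(5, 25)]; region rows[5,6) x cols[16,32) = 1x16
Unfold 1 (reflect across v@16): 2 holes -> [(5, 6), (5, 25)]
Unfold 2 (reflect across h@5): 4 holes -> [(4, 6), (4, 25), (5, 6), (5, 25)]
Unfold 3 (reflect across h@6): 8 holes -> [(4, 6), (4, 25), (5, 6), (5, 25), (6, 6), (6, 25), (7, 6), (7, 25)]
Unfold 4 (reflect across h@4): 16 holes -> [(0, 6), (0, 25), (1, 6), (1, 25), (2, 6), (2, 25), (3, 6), (3, 25), (4, 6), (4, 25), (5, 6), (5, 25), (6, 6), (6, 25), (7, 6), (7, 25)]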